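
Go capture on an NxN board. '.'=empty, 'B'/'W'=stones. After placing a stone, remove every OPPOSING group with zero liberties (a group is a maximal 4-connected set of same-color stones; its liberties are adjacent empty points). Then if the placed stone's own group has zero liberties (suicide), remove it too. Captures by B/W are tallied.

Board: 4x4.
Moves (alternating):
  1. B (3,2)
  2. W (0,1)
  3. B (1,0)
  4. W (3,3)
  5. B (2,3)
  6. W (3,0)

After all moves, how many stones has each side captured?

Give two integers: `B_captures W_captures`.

Move 1: B@(3,2) -> caps B=0 W=0
Move 2: W@(0,1) -> caps B=0 W=0
Move 3: B@(1,0) -> caps B=0 W=0
Move 4: W@(3,3) -> caps B=0 W=0
Move 5: B@(2,3) -> caps B=1 W=0
Move 6: W@(3,0) -> caps B=1 W=0

Answer: 1 0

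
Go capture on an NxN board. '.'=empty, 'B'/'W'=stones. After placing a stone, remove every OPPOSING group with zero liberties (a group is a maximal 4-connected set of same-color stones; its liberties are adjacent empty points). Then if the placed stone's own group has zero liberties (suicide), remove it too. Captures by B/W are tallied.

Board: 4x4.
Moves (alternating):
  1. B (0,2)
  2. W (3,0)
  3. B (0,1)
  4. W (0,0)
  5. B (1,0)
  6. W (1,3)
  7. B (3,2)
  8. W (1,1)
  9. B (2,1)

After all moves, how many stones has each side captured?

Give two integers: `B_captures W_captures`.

Answer: 1 0

Derivation:
Move 1: B@(0,2) -> caps B=0 W=0
Move 2: W@(3,0) -> caps B=0 W=0
Move 3: B@(0,1) -> caps B=0 W=0
Move 4: W@(0,0) -> caps B=0 W=0
Move 5: B@(1,0) -> caps B=1 W=0
Move 6: W@(1,3) -> caps B=1 W=0
Move 7: B@(3,2) -> caps B=1 W=0
Move 8: W@(1,1) -> caps B=1 W=0
Move 9: B@(2,1) -> caps B=1 W=0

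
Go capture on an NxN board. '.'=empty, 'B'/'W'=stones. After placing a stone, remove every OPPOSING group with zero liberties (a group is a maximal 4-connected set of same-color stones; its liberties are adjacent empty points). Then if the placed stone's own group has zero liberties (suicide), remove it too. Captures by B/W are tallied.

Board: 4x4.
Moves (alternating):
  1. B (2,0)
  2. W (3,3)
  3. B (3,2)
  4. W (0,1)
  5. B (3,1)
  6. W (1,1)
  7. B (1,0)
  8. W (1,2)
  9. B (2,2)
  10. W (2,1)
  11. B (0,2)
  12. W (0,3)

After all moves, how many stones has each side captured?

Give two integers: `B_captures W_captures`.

Move 1: B@(2,0) -> caps B=0 W=0
Move 2: W@(3,3) -> caps B=0 W=0
Move 3: B@(3,2) -> caps B=0 W=0
Move 4: W@(0,1) -> caps B=0 W=0
Move 5: B@(3,1) -> caps B=0 W=0
Move 6: W@(1,1) -> caps B=0 W=0
Move 7: B@(1,0) -> caps B=0 W=0
Move 8: W@(1,2) -> caps B=0 W=0
Move 9: B@(2,2) -> caps B=0 W=0
Move 10: W@(2,1) -> caps B=0 W=0
Move 11: B@(0,2) -> caps B=0 W=0
Move 12: W@(0,3) -> caps B=0 W=1

Answer: 0 1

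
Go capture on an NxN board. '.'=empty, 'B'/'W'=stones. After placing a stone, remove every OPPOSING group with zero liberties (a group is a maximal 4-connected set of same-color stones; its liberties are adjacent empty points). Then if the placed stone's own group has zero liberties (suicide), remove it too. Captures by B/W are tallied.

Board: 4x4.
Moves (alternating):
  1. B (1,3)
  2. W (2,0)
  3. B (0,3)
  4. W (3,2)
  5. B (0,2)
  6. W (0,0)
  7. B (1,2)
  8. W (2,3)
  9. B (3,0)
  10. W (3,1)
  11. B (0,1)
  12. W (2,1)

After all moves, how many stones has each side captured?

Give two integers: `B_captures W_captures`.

Move 1: B@(1,3) -> caps B=0 W=0
Move 2: W@(2,0) -> caps B=0 W=0
Move 3: B@(0,3) -> caps B=0 W=0
Move 4: W@(3,2) -> caps B=0 W=0
Move 5: B@(0,2) -> caps B=0 W=0
Move 6: W@(0,0) -> caps B=0 W=0
Move 7: B@(1,2) -> caps B=0 W=0
Move 8: W@(2,3) -> caps B=0 W=0
Move 9: B@(3,0) -> caps B=0 W=0
Move 10: W@(3,1) -> caps B=0 W=1
Move 11: B@(0,1) -> caps B=0 W=1
Move 12: W@(2,1) -> caps B=0 W=1

Answer: 0 1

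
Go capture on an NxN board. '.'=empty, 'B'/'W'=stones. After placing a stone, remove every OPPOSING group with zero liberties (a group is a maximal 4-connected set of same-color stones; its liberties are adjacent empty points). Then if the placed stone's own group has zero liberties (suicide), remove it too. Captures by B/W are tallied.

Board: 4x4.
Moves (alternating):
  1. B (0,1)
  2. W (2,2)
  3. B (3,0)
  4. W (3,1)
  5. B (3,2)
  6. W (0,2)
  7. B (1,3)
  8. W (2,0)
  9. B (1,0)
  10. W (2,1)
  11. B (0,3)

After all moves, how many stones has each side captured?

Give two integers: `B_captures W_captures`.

Move 1: B@(0,1) -> caps B=0 W=0
Move 2: W@(2,2) -> caps B=0 W=0
Move 3: B@(3,0) -> caps B=0 W=0
Move 4: W@(3,1) -> caps B=0 W=0
Move 5: B@(3,2) -> caps B=0 W=0
Move 6: W@(0,2) -> caps B=0 W=0
Move 7: B@(1,3) -> caps B=0 W=0
Move 8: W@(2,0) -> caps B=0 W=1
Move 9: B@(1,0) -> caps B=0 W=1
Move 10: W@(2,1) -> caps B=0 W=1
Move 11: B@(0,3) -> caps B=0 W=1

Answer: 0 1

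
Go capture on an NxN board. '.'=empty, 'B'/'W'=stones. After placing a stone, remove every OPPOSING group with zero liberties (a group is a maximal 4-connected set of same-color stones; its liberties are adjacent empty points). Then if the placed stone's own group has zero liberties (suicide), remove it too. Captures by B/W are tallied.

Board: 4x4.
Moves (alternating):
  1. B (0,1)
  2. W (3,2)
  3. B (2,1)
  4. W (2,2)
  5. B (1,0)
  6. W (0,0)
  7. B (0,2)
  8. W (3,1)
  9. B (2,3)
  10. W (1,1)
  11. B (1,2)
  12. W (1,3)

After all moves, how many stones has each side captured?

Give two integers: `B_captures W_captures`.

Answer: 1 0

Derivation:
Move 1: B@(0,1) -> caps B=0 W=0
Move 2: W@(3,2) -> caps B=0 W=0
Move 3: B@(2,1) -> caps B=0 W=0
Move 4: W@(2,2) -> caps B=0 W=0
Move 5: B@(1,0) -> caps B=0 W=0
Move 6: W@(0,0) -> caps B=0 W=0
Move 7: B@(0,2) -> caps B=0 W=0
Move 8: W@(3,1) -> caps B=0 W=0
Move 9: B@(2,3) -> caps B=0 W=0
Move 10: W@(1,1) -> caps B=0 W=0
Move 11: B@(1,2) -> caps B=1 W=0
Move 12: W@(1,3) -> caps B=1 W=0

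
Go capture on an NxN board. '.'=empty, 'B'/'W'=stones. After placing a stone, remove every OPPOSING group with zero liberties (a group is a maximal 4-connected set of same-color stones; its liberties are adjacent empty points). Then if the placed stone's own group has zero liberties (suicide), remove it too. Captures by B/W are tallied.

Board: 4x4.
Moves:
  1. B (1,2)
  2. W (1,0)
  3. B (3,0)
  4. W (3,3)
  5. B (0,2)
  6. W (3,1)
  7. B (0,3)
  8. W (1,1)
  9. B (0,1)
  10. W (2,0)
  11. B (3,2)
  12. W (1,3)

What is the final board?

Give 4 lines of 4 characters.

Move 1: B@(1,2) -> caps B=0 W=0
Move 2: W@(1,0) -> caps B=0 W=0
Move 3: B@(3,0) -> caps B=0 W=0
Move 4: W@(3,3) -> caps B=0 W=0
Move 5: B@(0,2) -> caps B=0 W=0
Move 6: W@(3,1) -> caps B=0 W=0
Move 7: B@(0,3) -> caps B=0 W=0
Move 8: W@(1,1) -> caps B=0 W=0
Move 9: B@(0,1) -> caps B=0 W=0
Move 10: W@(2,0) -> caps B=0 W=1
Move 11: B@(3,2) -> caps B=0 W=1
Move 12: W@(1,3) -> caps B=0 W=1

Answer: .BBB
WWBW
W...
.WBW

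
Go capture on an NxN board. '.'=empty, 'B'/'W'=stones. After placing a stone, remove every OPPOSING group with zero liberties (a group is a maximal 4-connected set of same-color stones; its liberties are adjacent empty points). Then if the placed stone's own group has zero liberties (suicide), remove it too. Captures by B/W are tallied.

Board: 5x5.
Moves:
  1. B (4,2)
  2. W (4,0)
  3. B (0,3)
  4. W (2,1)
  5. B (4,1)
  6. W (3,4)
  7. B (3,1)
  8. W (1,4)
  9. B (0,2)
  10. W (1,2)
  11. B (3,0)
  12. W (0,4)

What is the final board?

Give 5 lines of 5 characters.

Answer: ..BBW
..W.W
.W...
BB..W
.BB..

Derivation:
Move 1: B@(4,2) -> caps B=0 W=0
Move 2: W@(4,0) -> caps B=0 W=0
Move 3: B@(0,3) -> caps B=0 W=0
Move 4: W@(2,1) -> caps B=0 W=0
Move 5: B@(4,1) -> caps B=0 W=0
Move 6: W@(3,4) -> caps B=0 W=0
Move 7: B@(3,1) -> caps B=0 W=0
Move 8: W@(1,4) -> caps B=0 W=0
Move 9: B@(0,2) -> caps B=0 W=0
Move 10: W@(1,2) -> caps B=0 W=0
Move 11: B@(3,0) -> caps B=1 W=0
Move 12: W@(0,4) -> caps B=1 W=0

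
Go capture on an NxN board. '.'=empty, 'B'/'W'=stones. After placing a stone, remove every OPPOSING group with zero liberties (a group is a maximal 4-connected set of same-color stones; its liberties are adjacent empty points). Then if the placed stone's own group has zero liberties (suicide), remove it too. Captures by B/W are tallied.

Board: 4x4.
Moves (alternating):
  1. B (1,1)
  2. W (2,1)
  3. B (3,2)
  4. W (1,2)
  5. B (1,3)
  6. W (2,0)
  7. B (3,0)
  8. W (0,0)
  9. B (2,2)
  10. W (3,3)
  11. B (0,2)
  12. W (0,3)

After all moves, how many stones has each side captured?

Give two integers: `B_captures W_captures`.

Answer: 1 0

Derivation:
Move 1: B@(1,1) -> caps B=0 W=0
Move 2: W@(2,1) -> caps B=0 W=0
Move 3: B@(3,2) -> caps B=0 W=0
Move 4: W@(1,2) -> caps B=0 W=0
Move 5: B@(1,3) -> caps B=0 W=0
Move 6: W@(2,0) -> caps B=0 W=0
Move 7: B@(3,0) -> caps B=0 W=0
Move 8: W@(0,0) -> caps B=0 W=0
Move 9: B@(2,2) -> caps B=0 W=0
Move 10: W@(3,3) -> caps B=0 W=0
Move 11: B@(0,2) -> caps B=1 W=0
Move 12: W@(0,3) -> caps B=1 W=0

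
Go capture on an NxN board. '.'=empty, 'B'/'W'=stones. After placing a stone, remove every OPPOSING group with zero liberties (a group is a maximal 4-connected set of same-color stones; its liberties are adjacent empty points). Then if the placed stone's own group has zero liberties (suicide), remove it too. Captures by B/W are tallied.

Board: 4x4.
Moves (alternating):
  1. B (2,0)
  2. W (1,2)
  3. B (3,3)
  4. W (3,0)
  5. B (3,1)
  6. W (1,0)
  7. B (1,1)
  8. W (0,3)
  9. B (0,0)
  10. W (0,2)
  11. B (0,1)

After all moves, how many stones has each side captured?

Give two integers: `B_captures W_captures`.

Answer: 2 0

Derivation:
Move 1: B@(2,0) -> caps B=0 W=0
Move 2: W@(1,2) -> caps B=0 W=0
Move 3: B@(3,3) -> caps B=0 W=0
Move 4: W@(3,0) -> caps B=0 W=0
Move 5: B@(3,1) -> caps B=1 W=0
Move 6: W@(1,0) -> caps B=1 W=0
Move 7: B@(1,1) -> caps B=1 W=0
Move 8: W@(0,3) -> caps B=1 W=0
Move 9: B@(0,0) -> caps B=2 W=0
Move 10: W@(0,2) -> caps B=2 W=0
Move 11: B@(0,1) -> caps B=2 W=0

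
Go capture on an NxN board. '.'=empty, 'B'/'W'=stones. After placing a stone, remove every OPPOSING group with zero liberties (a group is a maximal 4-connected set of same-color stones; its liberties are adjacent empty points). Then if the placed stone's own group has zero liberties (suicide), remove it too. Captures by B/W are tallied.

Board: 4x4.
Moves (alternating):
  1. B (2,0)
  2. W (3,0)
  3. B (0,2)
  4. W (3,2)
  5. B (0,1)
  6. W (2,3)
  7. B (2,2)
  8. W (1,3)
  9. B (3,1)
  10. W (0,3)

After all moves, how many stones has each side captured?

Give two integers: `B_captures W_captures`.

Move 1: B@(2,0) -> caps B=0 W=0
Move 2: W@(3,0) -> caps B=0 W=0
Move 3: B@(0,2) -> caps B=0 W=0
Move 4: W@(3,2) -> caps B=0 W=0
Move 5: B@(0,1) -> caps B=0 W=0
Move 6: W@(2,3) -> caps B=0 W=0
Move 7: B@(2,2) -> caps B=0 W=0
Move 8: W@(1,3) -> caps B=0 W=0
Move 9: B@(3,1) -> caps B=1 W=0
Move 10: W@(0,3) -> caps B=1 W=0

Answer: 1 0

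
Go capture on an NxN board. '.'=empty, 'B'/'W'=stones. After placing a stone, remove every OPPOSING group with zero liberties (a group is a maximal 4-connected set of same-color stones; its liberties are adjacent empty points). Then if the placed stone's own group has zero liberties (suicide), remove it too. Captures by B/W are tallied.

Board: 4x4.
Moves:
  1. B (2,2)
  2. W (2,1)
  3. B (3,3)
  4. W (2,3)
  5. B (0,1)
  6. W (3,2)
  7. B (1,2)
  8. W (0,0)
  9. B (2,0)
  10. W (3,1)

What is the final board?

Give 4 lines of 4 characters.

Move 1: B@(2,2) -> caps B=0 W=0
Move 2: W@(2,1) -> caps B=0 W=0
Move 3: B@(3,3) -> caps B=0 W=0
Move 4: W@(2,3) -> caps B=0 W=0
Move 5: B@(0,1) -> caps B=0 W=0
Move 6: W@(3,2) -> caps B=0 W=1
Move 7: B@(1,2) -> caps B=0 W=1
Move 8: W@(0,0) -> caps B=0 W=1
Move 9: B@(2,0) -> caps B=0 W=1
Move 10: W@(3,1) -> caps B=0 W=1

Answer: WB..
..B.
BWBW
.WW.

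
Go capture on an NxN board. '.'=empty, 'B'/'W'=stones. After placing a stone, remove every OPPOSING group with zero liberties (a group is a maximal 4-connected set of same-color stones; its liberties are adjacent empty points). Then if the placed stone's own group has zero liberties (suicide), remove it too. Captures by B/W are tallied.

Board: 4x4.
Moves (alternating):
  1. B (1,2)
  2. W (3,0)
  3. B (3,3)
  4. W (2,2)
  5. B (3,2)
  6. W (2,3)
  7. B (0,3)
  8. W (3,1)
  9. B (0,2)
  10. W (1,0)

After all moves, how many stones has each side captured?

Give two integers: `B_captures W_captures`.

Move 1: B@(1,2) -> caps B=0 W=0
Move 2: W@(3,0) -> caps B=0 W=0
Move 3: B@(3,3) -> caps B=0 W=0
Move 4: W@(2,2) -> caps B=0 W=0
Move 5: B@(3,2) -> caps B=0 W=0
Move 6: W@(2,3) -> caps B=0 W=0
Move 7: B@(0,3) -> caps B=0 W=0
Move 8: W@(3,1) -> caps B=0 W=2
Move 9: B@(0,2) -> caps B=0 W=2
Move 10: W@(1,0) -> caps B=0 W=2

Answer: 0 2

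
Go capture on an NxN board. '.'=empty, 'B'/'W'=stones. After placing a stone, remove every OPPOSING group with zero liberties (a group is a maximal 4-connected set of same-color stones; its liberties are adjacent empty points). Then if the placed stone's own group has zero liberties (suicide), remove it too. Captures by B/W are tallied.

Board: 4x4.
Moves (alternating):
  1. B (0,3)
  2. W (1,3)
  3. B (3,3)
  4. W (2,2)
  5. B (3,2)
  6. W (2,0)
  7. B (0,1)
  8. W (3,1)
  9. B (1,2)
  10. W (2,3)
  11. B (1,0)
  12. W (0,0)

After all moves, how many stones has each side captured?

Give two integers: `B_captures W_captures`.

Answer: 0 2

Derivation:
Move 1: B@(0,3) -> caps B=0 W=0
Move 2: W@(1,3) -> caps B=0 W=0
Move 3: B@(3,3) -> caps B=0 W=0
Move 4: W@(2,2) -> caps B=0 W=0
Move 5: B@(3,2) -> caps B=0 W=0
Move 6: W@(2,0) -> caps B=0 W=0
Move 7: B@(0,1) -> caps B=0 W=0
Move 8: W@(3,1) -> caps B=0 W=0
Move 9: B@(1,2) -> caps B=0 W=0
Move 10: W@(2,3) -> caps B=0 W=2
Move 11: B@(1,0) -> caps B=0 W=2
Move 12: W@(0,0) -> caps B=0 W=2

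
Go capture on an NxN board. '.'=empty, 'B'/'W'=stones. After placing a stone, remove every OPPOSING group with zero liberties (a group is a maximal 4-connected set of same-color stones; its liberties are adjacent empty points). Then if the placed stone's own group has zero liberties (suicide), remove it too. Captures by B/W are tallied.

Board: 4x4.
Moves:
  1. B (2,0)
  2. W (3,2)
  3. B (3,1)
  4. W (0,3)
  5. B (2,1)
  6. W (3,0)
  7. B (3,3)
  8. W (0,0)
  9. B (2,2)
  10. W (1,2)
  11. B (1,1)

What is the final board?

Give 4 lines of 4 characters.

Answer: W..W
.BW.
BBB.
.B.B

Derivation:
Move 1: B@(2,0) -> caps B=0 W=0
Move 2: W@(3,2) -> caps B=0 W=0
Move 3: B@(3,1) -> caps B=0 W=0
Move 4: W@(0,3) -> caps B=0 W=0
Move 5: B@(2,1) -> caps B=0 W=0
Move 6: W@(3,0) -> caps B=0 W=0
Move 7: B@(3,3) -> caps B=0 W=0
Move 8: W@(0,0) -> caps B=0 W=0
Move 9: B@(2,2) -> caps B=1 W=0
Move 10: W@(1,2) -> caps B=1 W=0
Move 11: B@(1,1) -> caps B=1 W=0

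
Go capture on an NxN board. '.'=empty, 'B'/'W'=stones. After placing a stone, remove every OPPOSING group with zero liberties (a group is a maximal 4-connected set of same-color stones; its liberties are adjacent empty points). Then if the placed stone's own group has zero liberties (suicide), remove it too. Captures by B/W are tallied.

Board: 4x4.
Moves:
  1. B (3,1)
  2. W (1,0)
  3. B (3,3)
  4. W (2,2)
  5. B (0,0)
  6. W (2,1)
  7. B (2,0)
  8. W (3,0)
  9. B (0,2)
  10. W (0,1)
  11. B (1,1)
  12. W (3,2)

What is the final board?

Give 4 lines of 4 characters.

Answer: .WB.
WB..
.WW.
W.WB

Derivation:
Move 1: B@(3,1) -> caps B=0 W=0
Move 2: W@(1,0) -> caps B=0 W=0
Move 3: B@(3,3) -> caps B=0 W=0
Move 4: W@(2,2) -> caps B=0 W=0
Move 5: B@(0,0) -> caps B=0 W=0
Move 6: W@(2,1) -> caps B=0 W=0
Move 7: B@(2,0) -> caps B=0 W=0
Move 8: W@(3,0) -> caps B=0 W=1
Move 9: B@(0,2) -> caps B=0 W=1
Move 10: W@(0,1) -> caps B=0 W=2
Move 11: B@(1,1) -> caps B=0 W=2
Move 12: W@(3,2) -> caps B=0 W=3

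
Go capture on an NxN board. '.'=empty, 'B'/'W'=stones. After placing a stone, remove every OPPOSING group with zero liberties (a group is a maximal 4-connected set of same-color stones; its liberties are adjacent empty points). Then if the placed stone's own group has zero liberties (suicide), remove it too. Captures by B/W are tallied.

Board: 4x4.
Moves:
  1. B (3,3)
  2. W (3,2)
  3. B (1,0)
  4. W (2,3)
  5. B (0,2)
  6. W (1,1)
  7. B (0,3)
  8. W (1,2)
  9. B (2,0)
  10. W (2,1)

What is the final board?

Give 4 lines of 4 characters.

Move 1: B@(3,3) -> caps B=0 W=0
Move 2: W@(3,2) -> caps B=0 W=0
Move 3: B@(1,0) -> caps B=0 W=0
Move 4: W@(2,3) -> caps B=0 W=1
Move 5: B@(0,2) -> caps B=0 W=1
Move 6: W@(1,1) -> caps B=0 W=1
Move 7: B@(0,3) -> caps B=0 W=1
Move 8: W@(1,2) -> caps B=0 W=1
Move 9: B@(2,0) -> caps B=0 W=1
Move 10: W@(2,1) -> caps B=0 W=1

Answer: ..BB
BWW.
BW.W
..W.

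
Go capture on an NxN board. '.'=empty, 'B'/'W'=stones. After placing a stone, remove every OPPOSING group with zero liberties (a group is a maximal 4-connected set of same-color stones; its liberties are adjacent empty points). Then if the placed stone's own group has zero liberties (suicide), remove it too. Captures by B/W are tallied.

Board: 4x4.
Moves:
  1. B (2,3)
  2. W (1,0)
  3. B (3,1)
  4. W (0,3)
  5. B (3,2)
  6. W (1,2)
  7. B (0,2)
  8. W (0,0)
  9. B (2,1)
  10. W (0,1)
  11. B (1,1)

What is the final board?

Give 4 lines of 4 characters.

Move 1: B@(2,3) -> caps B=0 W=0
Move 2: W@(1,0) -> caps B=0 W=0
Move 3: B@(3,1) -> caps B=0 W=0
Move 4: W@(0,3) -> caps B=0 W=0
Move 5: B@(3,2) -> caps B=0 W=0
Move 6: W@(1,2) -> caps B=0 W=0
Move 7: B@(0,2) -> caps B=0 W=0
Move 8: W@(0,0) -> caps B=0 W=0
Move 9: B@(2,1) -> caps B=0 W=0
Move 10: W@(0,1) -> caps B=0 W=1
Move 11: B@(1,1) -> caps B=0 W=1

Answer: WW.W
WBW.
.B.B
.BB.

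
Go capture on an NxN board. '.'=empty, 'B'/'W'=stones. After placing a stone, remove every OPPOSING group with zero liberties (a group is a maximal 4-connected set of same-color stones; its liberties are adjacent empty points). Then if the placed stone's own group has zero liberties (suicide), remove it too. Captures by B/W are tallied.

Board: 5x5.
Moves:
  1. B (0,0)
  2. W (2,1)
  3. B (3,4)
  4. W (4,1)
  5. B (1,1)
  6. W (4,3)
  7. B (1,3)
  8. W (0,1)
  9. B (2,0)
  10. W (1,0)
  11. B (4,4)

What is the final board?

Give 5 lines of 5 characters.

Answer: .W...
WB.B.
BW...
....B
.W.WB

Derivation:
Move 1: B@(0,0) -> caps B=0 W=0
Move 2: W@(2,1) -> caps B=0 W=0
Move 3: B@(3,4) -> caps B=0 W=0
Move 4: W@(4,1) -> caps B=0 W=0
Move 5: B@(1,1) -> caps B=0 W=0
Move 6: W@(4,3) -> caps B=0 W=0
Move 7: B@(1,3) -> caps B=0 W=0
Move 8: W@(0,1) -> caps B=0 W=0
Move 9: B@(2,0) -> caps B=0 W=0
Move 10: W@(1,0) -> caps B=0 W=1
Move 11: B@(4,4) -> caps B=0 W=1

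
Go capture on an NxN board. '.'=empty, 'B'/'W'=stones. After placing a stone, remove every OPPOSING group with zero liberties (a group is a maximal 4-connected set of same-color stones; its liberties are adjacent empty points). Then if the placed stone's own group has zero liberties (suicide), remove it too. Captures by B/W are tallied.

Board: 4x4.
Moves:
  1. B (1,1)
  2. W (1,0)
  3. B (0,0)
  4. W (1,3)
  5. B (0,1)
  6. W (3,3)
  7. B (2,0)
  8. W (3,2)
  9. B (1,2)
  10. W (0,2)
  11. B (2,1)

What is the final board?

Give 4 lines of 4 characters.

Answer: BBW.
.BBW
BB..
..WW

Derivation:
Move 1: B@(1,1) -> caps B=0 W=0
Move 2: W@(1,0) -> caps B=0 W=0
Move 3: B@(0,0) -> caps B=0 W=0
Move 4: W@(1,3) -> caps B=0 W=0
Move 5: B@(0,1) -> caps B=0 W=0
Move 6: W@(3,3) -> caps B=0 W=0
Move 7: B@(2,0) -> caps B=1 W=0
Move 8: W@(3,2) -> caps B=1 W=0
Move 9: B@(1,2) -> caps B=1 W=0
Move 10: W@(0,2) -> caps B=1 W=0
Move 11: B@(2,1) -> caps B=1 W=0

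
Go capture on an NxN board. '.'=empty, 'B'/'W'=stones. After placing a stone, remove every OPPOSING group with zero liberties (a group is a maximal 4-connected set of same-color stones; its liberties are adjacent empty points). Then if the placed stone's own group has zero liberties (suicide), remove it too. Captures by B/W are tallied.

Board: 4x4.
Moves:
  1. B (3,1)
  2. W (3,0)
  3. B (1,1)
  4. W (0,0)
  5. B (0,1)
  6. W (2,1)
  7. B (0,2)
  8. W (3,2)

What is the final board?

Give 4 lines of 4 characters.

Answer: WBB.
.B..
.W..
W.W.

Derivation:
Move 1: B@(3,1) -> caps B=0 W=0
Move 2: W@(3,0) -> caps B=0 W=0
Move 3: B@(1,1) -> caps B=0 W=0
Move 4: W@(0,0) -> caps B=0 W=0
Move 5: B@(0,1) -> caps B=0 W=0
Move 6: W@(2,1) -> caps B=0 W=0
Move 7: B@(0,2) -> caps B=0 W=0
Move 8: W@(3,2) -> caps B=0 W=1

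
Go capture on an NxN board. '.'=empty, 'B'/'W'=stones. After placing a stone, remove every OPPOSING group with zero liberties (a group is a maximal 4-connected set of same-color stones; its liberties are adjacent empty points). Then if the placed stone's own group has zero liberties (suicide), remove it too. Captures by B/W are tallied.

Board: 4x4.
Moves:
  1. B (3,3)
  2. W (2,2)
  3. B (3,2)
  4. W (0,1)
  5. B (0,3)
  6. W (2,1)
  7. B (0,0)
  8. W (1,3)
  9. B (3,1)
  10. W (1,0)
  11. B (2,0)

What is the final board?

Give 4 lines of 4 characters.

Answer: .W.B
W..W
BWW.
.BBB

Derivation:
Move 1: B@(3,3) -> caps B=0 W=0
Move 2: W@(2,2) -> caps B=0 W=0
Move 3: B@(3,2) -> caps B=0 W=0
Move 4: W@(0,1) -> caps B=0 W=0
Move 5: B@(0,3) -> caps B=0 W=0
Move 6: W@(2,1) -> caps B=0 W=0
Move 7: B@(0,0) -> caps B=0 W=0
Move 8: W@(1,3) -> caps B=0 W=0
Move 9: B@(3,1) -> caps B=0 W=0
Move 10: W@(1,0) -> caps B=0 W=1
Move 11: B@(2,0) -> caps B=0 W=1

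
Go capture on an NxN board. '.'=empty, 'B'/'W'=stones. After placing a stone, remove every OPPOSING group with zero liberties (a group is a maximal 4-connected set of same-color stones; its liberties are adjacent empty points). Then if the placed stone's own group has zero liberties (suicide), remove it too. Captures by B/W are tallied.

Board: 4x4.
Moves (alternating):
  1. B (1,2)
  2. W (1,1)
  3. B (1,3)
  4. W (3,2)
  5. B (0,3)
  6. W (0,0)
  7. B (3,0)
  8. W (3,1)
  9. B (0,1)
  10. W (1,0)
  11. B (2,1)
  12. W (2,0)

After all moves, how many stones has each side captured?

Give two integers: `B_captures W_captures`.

Answer: 0 1

Derivation:
Move 1: B@(1,2) -> caps B=0 W=0
Move 2: W@(1,1) -> caps B=0 W=0
Move 3: B@(1,3) -> caps B=0 W=0
Move 4: W@(3,2) -> caps B=0 W=0
Move 5: B@(0,3) -> caps B=0 W=0
Move 6: W@(0,0) -> caps B=0 W=0
Move 7: B@(3,0) -> caps B=0 W=0
Move 8: W@(3,1) -> caps B=0 W=0
Move 9: B@(0,1) -> caps B=0 W=0
Move 10: W@(1,0) -> caps B=0 W=0
Move 11: B@(2,1) -> caps B=0 W=0
Move 12: W@(2,0) -> caps B=0 W=1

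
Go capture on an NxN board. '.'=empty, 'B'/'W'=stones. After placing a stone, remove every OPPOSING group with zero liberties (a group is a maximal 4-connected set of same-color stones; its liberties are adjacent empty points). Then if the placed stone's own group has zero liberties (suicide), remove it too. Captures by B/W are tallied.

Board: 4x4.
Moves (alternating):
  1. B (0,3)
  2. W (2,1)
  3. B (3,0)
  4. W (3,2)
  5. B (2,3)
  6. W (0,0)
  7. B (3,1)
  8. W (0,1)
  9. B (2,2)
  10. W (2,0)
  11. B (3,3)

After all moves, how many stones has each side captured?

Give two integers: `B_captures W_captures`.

Answer: 0 2

Derivation:
Move 1: B@(0,3) -> caps B=0 W=0
Move 2: W@(2,1) -> caps B=0 W=0
Move 3: B@(3,0) -> caps B=0 W=0
Move 4: W@(3,2) -> caps B=0 W=0
Move 5: B@(2,3) -> caps B=0 W=0
Move 6: W@(0,0) -> caps B=0 W=0
Move 7: B@(3,1) -> caps B=0 W=0
Move 8: W@(0,1) -> caps B=0 W=0
Move 9: B@(2,2) -> caps B=0 W=0
Move 10: W@(2,0) -> caps B=0 W=2
Move 11: B@(3,3) -> caps B=0 W=2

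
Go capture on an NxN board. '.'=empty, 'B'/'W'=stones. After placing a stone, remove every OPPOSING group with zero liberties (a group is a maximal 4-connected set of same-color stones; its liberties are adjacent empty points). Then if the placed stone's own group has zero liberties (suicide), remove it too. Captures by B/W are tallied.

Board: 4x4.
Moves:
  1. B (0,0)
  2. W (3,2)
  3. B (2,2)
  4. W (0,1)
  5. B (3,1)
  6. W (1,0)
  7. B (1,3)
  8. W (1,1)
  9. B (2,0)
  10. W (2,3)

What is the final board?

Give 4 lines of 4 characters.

Answer: .W..
WW.B
B.BW
.BW.

Derivation:
Move 1: B@(0,0) -> caps B=0 W=0
Move 2: W@(3,2) -> caps B=0 W=0
Move 3: B@(2,2) -> caps B=0 W=0
Move 4: W@(0,1) -> caps B=0 W=0
Move 5: B@(3,1) -> caps B=0 W=0
Move 6: W@(1,0) -> caps B=0 W=1
Move 7: B@(1,3) -> caps B=0 W=1
Move 8: W@(1,1) -> caps B=0 W=1
Move 9: B@(2,0) -> caps B=0 W=1
Move 10: W@(2,3) -> caps B=0 W=1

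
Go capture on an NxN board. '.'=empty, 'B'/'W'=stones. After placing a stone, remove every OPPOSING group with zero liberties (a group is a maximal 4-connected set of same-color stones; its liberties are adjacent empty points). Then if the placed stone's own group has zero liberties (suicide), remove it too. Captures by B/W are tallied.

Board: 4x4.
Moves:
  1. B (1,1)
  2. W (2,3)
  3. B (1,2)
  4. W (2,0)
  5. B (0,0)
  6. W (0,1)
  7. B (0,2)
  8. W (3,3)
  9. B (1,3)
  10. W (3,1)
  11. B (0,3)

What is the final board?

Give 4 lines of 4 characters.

Answer: B.BB
.BBB
W..W
.W.W

Derivation:
Move 1: B@(1,1) -> caps B=0 W=0
Move 2: W@(2,3) -> caps B=0 W=0
Move 3: B@(1,2) -> caps B=0 W=0
Move 4: W@(2,0) -> caps B=0 W=0
Move 5: B@(0,0) -> caps B=0 W=0
Move 6: W@(0,1) -> caps B=0 W=0
Move 7: B@(0,2) -> caps B=1 W=0
Move 8: W@(3,3) -> caps B=1 W=0
Move 9: B@(1,3) -> caps B=1 W=0
Move 10: W@(3,1) -> caps B=1 W=0
Move 11: B@(0,3) -> caps B=1 W=0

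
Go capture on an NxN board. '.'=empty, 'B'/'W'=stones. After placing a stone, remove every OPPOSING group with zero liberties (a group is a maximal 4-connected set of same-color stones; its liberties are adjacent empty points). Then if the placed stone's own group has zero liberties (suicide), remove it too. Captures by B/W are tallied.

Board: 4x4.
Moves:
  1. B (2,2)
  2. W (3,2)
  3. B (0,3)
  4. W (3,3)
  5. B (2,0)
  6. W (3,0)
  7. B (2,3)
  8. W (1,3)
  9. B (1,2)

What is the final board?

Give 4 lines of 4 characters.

Answer: ...B
..B.
B.BB
W.WW

Derivation:
Move 1: B@(2,2) -> caps B=0 W=0
Move 2: W@(3,2) -> caps B=0 W=0
Move 3: B@(0,3) -> caps B=0 W=0
Move 4: W@(3,3) -> caps B=0 W=0
Move 5: B@(2,0) -> caps B=0 W=0
Move 6: W@(3,0) -> caps B=0 W=0
Move 7: B@(2,3) -> caps B=0 W=0
Move 8: W@(1,3) -> caps B=0 W=0
Move 9: B@(1,2) -> caps B=1 W=0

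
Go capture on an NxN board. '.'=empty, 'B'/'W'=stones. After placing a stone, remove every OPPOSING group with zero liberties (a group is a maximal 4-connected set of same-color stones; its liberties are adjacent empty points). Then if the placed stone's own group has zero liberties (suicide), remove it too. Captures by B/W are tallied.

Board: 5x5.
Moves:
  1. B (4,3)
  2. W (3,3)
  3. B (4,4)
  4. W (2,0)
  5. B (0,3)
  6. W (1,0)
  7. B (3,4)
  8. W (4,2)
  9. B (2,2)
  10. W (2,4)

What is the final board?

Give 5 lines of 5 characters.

Move 1: B@(4,3) -> caps B=0 W=0
Move 2: W@(3,3) -> caps B=0 W=0
Move 3: B@(4,4) -> caps B=0 W=0
Move 4: W@(2,0) -> caps B=0 W=0
Move 5: B@(0,3) -> caps B=0 W=0
Move 6: W@(1,0) -> caps B=0 W=0
Move 7: B@(3,4) -> caps B=0 W=0
Move 8: W@(4,2) -> caps B=0 W=0
Move 9: B@(2,2) -> caps B=0 W=0
Move 10: W@(2,4) -> caps B=0 W=3

Answer: ...B.
W....
W.B.W
...W.
..W..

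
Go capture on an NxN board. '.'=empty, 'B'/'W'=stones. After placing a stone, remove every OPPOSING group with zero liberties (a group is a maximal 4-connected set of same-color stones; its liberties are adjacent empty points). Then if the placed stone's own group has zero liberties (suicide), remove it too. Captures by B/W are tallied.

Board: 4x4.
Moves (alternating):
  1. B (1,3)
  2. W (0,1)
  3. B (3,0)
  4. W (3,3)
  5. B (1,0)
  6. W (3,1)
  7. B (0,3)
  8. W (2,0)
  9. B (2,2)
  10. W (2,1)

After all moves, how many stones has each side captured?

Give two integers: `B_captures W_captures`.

Move 1: B@(1,3) -> caps B=0 W=0
Move 2: W@(0,1) -> caps B=0 W=0
Move 3: B@(3,0) -> caps B=0 W=0
Move 4: W@(3,3) -> caps B=0 W=0
Move 5: B@(1,0) -> caps B=0 W=0
Move 6: W@(3,1) -> caps B=0 W=0
Move 7: B@(0,3) -> caps B=0 W=0
Move 8: W@(2,0) -> caps B=0 W=1
Move 9: B@(2,2) -> caps B=0 W=1
Move 10: W@(2,1) -> caps B=0 W=1

Answer: 0 1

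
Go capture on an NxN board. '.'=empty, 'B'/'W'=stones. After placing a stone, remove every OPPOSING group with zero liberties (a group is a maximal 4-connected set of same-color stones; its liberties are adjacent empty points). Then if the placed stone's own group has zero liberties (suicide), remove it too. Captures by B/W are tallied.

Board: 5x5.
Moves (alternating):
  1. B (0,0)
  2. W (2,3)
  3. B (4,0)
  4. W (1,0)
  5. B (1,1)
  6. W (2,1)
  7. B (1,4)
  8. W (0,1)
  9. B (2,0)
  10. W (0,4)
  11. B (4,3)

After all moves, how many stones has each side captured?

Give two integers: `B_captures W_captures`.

Move 1: B@(0,0) -> caps B=0 W=0
Move 2: W@(2,3) -> caps B=0 W=0
Move 3: B@(4,0) -> caps B=0 W=0
Move 4: W@(1,0) -> caps B=0 W=0
Move 5: B@(1,1) -> caps B=0 W=0
Move 6: W@(2,1) -> caps B=0 W=0
Move 7: B@(1,4) -> caps B=0 W=0
Move 8: W@(0,1) -> caps B=0 W=1
Move 9: B@(2,0) -> caps B=0 W=1
Move 10: W@(0,4) -> caps B=0 W=1
Move 11: B@(4,3) -> caps B=0 W=1

Answer: 0 1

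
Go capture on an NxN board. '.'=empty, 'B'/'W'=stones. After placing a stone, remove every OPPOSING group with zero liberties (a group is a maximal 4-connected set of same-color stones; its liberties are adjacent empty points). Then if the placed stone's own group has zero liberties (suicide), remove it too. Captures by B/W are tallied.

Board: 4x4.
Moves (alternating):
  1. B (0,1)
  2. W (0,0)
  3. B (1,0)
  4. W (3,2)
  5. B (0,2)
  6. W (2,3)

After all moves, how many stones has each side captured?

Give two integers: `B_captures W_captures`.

Move 1: B@(0,1) -> caps B=0 W=0
Move 2: W@(0,0) -> caps B=0 W=0
Move 3: B@(1,0) -> caps B=1 W=0
Move 4: W@(3,2) -> caps B=1 W=0
Move 5: B@(0,2) -> caps B=1 W=0
Move 6: W@(2,3) -> caps B=1 W=0

Answer: 1 0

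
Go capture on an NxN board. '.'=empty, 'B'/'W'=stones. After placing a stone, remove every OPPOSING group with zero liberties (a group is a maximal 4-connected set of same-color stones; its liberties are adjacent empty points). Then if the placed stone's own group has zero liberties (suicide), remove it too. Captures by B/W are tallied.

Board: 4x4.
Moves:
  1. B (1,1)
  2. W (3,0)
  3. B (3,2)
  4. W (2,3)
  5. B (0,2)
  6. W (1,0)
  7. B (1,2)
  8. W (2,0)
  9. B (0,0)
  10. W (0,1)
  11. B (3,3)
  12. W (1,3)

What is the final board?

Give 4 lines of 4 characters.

Move 1: B@(1,1) -> caps B=0 W=0
Move 2: W@(3,0) -> caps B=0 W=0
Move 3: B@(3,2) -> caps B=0 W=0
Move 4: W@(2,3) -> caps B=0 W=0
Move 5: B@(0,2) -> caps B=0 W=0
Move 6: W@(1,0) -> caps B=0 W=0
Move 7: B@(1,2) -> caps B=0 W=0
Move 8: W@(2,0) -> caps B=0 W=0
Move 9: B@(0,0) -> caps B=0 W=0
Move 10: W@(0,1) -> caps B=0 W=1
Move 11: B@(3,3) -> caps B=0 W=1
Move 12: W@(1,3) -> caps B=0 W=1

Answer: .WB.
WBBW
W..W
W.BB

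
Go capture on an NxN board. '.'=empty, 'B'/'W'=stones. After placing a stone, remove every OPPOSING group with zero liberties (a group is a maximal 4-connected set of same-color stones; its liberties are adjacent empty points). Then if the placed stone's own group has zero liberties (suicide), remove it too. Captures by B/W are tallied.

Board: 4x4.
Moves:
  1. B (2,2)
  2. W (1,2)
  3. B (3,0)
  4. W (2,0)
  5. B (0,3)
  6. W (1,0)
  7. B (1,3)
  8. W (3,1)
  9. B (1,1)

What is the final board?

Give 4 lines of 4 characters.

Answer: ...B
WBWB
W.B.
.W..

Derivation:
Move 1: B@(2,2) -> caps B=0 W=0
Move 2: W@(1,2) -> caps B=0 W=0
Move 3: B@(3,0) -> caps B=0 W=0
Move 4: W@(2,0) -> caps B=0 W=0
Move 5: B@(0,3) -> caps B=0 W=0
Move 6: W@(1,0) -> caps B=0 W=0
Move 7: B@(1,3) -> caps B=0 W=0
Move 8: W@(3,1) -> caps B=0 W=1
Move 9: B@(1,1) -> caps B=0 W=1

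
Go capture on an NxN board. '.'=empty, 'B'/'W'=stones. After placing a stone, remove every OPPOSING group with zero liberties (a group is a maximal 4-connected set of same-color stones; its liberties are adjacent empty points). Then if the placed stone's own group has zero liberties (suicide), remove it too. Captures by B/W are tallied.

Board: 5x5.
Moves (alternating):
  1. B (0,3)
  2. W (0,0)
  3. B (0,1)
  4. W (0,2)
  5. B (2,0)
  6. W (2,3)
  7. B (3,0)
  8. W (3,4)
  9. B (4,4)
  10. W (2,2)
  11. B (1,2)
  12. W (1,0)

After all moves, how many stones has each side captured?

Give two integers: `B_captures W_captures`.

Move 1: B@(0,3) -> caps B=0 W=0
Move 2: W@(0,0) -> caps B=0 W=0
Move 3: B@(0,1) -> caps B=0 W=0
Move 4: W@(0,2) -> caps B=0 W=0
Move 5: B@(2,0) -> caps B=0 W=0
Move 6: W@(2,3) -> caps B=0 W=0
Move 7: B@(3,0) -> caps B=0 W=0
Move 8: W@(3,4) -> caps B=0 W=0
Move 9: B@(4,4) -> caps B=0 W=0
Move 10: W@(2,2) -> caps B=0 W=0
Move 11: B@(1,2) -> caps B=1 W=0
Move 12: W@(1,0) -> caps B=1 W=0

Answer: 1 0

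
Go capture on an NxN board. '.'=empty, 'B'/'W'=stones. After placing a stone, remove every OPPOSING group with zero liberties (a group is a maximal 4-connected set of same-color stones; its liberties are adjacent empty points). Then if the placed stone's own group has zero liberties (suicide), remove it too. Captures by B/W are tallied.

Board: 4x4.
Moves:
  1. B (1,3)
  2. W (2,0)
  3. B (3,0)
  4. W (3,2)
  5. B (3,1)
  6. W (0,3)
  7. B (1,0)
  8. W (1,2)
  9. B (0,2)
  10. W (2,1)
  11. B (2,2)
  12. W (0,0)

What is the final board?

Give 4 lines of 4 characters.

Move 1: B@(1,3) -> caps B=0 W=0
Move 2: W@(2,0) -> caps B=0 W=0
Move 3: B@(3,0) -> caps B=0 W=0
Move 4: W@(3,2) -> caps B=0 W=0
Move 5: B@(3,1) -> caps B=0 W=0
Move 6: W@(0,3) -> caps B=0 W=0
Move 7: B@(1,0) -> caps B=0 W=0
Move 8: W@(1,2) -> caps B=0 W=0
Move 9: B@(0,2) -> caps B=1 W=0
Move 10: W@(2,1) -> caps B=1 W=2
Move 11: B@(2,2) -> caps B=1 W=2
Move 12: W@(0,0) -> caps B=1 W=2

Answer: W.B.
B.WB
WWB.
..W.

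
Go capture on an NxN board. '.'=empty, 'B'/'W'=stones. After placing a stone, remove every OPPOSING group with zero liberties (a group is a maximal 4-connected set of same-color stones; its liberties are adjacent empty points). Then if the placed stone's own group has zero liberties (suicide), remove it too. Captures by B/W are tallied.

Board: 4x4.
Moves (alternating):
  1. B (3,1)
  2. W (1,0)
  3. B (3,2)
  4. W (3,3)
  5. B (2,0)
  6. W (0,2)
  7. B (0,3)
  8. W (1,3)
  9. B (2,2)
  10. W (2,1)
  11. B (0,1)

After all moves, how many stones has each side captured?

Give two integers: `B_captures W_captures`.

Answer: 0 1

Derivation:
Move 1: B@(3,1) -> caps B=0 W=0
Move 2: W@(1,0) -> caps B=0 W=0
Move 3: B@(3,2) -> caps B=0 W=0
Move 4: W@(3,3) -> caps B=0 W=0
Move 5: B@(2,0) -> caps B=0 W=0
Move 6: W@(0,2) -> caps B=0 W=0
Move 7: B@(0,3) -> caps B=0 W=0
Move 8: W@(1,3) -> caps B=0 W=1
Move 9: B@(2,2) -> caps B=0 W=1
Move 10: W@(2,1) -> caps B=0 W=1
Move 11: B@(0,1) -> caps B=0 W=1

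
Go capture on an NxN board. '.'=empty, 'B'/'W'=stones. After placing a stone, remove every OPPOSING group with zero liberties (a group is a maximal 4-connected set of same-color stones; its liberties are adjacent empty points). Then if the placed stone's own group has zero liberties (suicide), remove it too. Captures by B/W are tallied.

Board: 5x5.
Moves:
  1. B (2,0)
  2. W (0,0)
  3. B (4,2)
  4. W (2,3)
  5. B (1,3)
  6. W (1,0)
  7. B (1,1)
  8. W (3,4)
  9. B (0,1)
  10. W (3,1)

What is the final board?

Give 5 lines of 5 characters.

Move 1: B@(2,0) -> caps B=0 W=0
Move 2: W@(0,0) -> caps B=0 W=0
Move 3: B@(4,2) -> caps B=0 W=0
Move 4: W@(2,3) -> caps B=0 W=0
Move 5: B@(1,3) -> caps B=0 W=0
Move 6: W@(1,0) -> caps B=0 W=0
Move 7: B@(1,1) -> caps B=0 W=0
Move 8: W@(3,4) -> caps B=0 W=0
Move 9: B@(0,1) -> caps B=2 W=0
Move 10: W@(3,1) -> caps B=2 W=0

Answer: .B...
.B.B.
B..W.
.W..W
..B..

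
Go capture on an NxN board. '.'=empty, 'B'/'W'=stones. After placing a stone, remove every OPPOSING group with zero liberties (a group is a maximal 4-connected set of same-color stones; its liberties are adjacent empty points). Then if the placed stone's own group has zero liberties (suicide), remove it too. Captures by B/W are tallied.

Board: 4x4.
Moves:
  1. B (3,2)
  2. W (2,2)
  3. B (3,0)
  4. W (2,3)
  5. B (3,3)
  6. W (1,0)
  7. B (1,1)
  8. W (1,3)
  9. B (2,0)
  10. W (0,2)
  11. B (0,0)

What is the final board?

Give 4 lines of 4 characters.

Answer: B.W.
.B.W
B.WW
B.BB

Derivation:
Move 1: B@(3,2) -> caps B=0 W=0
Move 2: W@(2,2) -> caps B=0 W=0
Move 3: B@(3,0) -> caps B=0 W=0
Move 4: W@(2,3) -> caps B=0 W=0
Move 5: B@(3,3) -> caps B=0 W=0
Move 6: W@(1,0) -> caps B=0 W=0
Move 7: B@(1,1) -> caps B=0 W=0
Move 8: W@(1,3) -> caps B=0 W=0
Move 9: B@(2,0) -> caps B=0 W=0
Move 10: W@(0,2) -> caps B=0 W=0
Move 11: B@(0,0) -> caps B=1 W=0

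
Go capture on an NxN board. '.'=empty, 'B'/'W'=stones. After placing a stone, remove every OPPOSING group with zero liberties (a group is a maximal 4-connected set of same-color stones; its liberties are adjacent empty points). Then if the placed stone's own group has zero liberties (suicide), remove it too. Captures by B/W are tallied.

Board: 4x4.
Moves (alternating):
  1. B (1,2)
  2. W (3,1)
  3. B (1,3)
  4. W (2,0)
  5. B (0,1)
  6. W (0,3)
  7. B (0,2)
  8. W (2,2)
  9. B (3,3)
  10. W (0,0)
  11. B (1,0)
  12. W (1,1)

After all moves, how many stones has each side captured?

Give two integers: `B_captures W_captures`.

Answer: 2 0

Derivation:
Move 1: B@(1,2) -> caps B=0 W=0
Move 2: W@(3,1) -> caps B=0 W=0
Move 3: B@(1,3) -> caps B=0 W=0
Move 4: W@(2,0) -> caps B=0 W=0
Move 5: B@(0,1) -> caps B=0 W=0
Move 6: W@(0,3) -> caps B=0 W=0
Move 7: B@(0,2) -> caps B=1 W=0
Move 8: W@(2,2) -> caps B=1 W=0
Move 9: B@(3,3) -> caps B=1 W=0
Move 10: W@(0,0) -> caps B=1 W=0
Move 11: B@(1,0) -> caps B=2 W=0
Move 12: W@(1,1) -> caps B=2 W=0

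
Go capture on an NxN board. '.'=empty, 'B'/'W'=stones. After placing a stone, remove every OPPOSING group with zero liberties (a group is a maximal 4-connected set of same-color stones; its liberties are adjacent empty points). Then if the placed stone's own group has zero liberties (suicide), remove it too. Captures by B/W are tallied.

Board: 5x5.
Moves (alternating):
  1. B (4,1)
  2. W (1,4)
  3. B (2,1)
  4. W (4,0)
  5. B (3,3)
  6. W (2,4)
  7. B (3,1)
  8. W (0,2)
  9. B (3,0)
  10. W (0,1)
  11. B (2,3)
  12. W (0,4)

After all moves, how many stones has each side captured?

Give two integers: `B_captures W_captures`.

Answer: 1 0

Derivation:
Move 1: B@(4,1) -> caps B=0 W=0
Move 2: W@(1,4) -> caps B=0 W=0
Move 3: B@(2,1) -> caps B=0 W=0
Move 4: W@(4,0) -> caps B=0 W=0
Move 5: B@(3,3) -> caps B=0 W=0
Move 6: W@(2,4) -> caps B=0 W=0
Move 7: B@(3,1) -> caps B=0 W=0
Move 8: W@(0,2) -> caps B=0 W=0
Move 9: B@(3,0) -> caps B=1 W=0
Move 10: W@(0,1) -> caps B=1 W=0
Move 11: B@(2,3) -> caps B=1 W=0
Move 12: W@(0,4) -> caps B=1 W=0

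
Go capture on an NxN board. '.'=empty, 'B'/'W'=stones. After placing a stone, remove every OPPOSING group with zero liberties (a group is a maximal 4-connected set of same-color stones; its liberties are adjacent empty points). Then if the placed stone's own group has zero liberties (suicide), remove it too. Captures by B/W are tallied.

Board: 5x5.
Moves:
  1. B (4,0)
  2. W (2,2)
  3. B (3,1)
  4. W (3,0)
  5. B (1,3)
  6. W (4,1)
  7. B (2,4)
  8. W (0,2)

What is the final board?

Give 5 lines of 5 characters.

Move 1: B@(4,0) -> caps B=0 W=0
Move 2: W@(2,2) -> caps B=0 W=0
Move 3: B@(3,1) -> caps B=0 W=0
Move 4: W@(3,0) -> caps B=0 W=0
Move 5: B@(1,3) -> caps B=0 W=0
Move 6: W@(4,1) -> caps B=0 W=1
Move 7: B@(2,4) -> caps B=0 W=1
Move 8: W@(0,2) -> caps B=0 W=1

Answer: ..W..
...B.
..W.B
WB...
.W...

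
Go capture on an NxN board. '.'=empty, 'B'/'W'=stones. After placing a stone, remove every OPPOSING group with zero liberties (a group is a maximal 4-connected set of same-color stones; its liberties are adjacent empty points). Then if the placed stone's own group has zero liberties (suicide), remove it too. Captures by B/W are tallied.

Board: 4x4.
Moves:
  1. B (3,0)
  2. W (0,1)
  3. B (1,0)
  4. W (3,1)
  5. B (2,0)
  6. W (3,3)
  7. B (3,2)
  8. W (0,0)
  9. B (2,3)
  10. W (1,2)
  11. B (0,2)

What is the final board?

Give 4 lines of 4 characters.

Move 1: B@(3,0) -> caps B=0 W=0
Move 2: W@(0,1) -> caps B=0 W=0
Move 3: B@(1,0) -> caps B=0 W=0
Move 4: W@(3,1) -> caps B=0 W=0
Move 5: B@(2,0) -> caps B=0 W=0
Move 6: W@(3,3) -> caps B=0 W=0
Move 7: B@(3,2) -> caps B=0 W=0
Move 8: W@(0,0) -> caps B=0 W=0
Move 9: B@(2,3) -> caps B=1 W=0
Move 10: W@(1,2) -> caps B=1 W=0
Move 11: B@(0,2) -> caps B=1 W=0

Answer: WWB.
B.W.
B..B
BWB.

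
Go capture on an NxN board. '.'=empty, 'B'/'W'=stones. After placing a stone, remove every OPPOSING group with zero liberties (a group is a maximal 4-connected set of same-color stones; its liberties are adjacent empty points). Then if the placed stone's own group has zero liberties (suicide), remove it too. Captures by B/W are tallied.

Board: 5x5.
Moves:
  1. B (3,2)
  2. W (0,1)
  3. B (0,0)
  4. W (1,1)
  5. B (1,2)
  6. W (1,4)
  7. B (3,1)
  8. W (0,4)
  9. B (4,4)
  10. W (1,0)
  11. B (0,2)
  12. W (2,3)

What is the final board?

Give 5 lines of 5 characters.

Answer: .WB.W
WWB.W
...W.
.BB..
....B

Derivation:
Move 1: B@(3,2) -> caps B=0 W=0
Move 2: W@(0,1) -> caps B=0 W=0
Move 3: B@(0,0) -> caps B=0 W=0
Move 4: W@(1,1) -> caps B=0 W=0
Move 5: B@(1,2) -> caps B=0 W=0
Move 6: W@(1,4) -> caps B=0 W=0
Move 7: B@(3,1) -> caps B=0 W=0
Move 8: W@(0,4) -> caps B=0 W=0
Move 9: B@(4,4) -> caps B=0 W=0
Move 10: W@(1,0) -> caps B=0 W=1
Move 11: B@(0,2) -> caps B=0 W=1
Move 12: W@(2,3) -> caps B=0 W=1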